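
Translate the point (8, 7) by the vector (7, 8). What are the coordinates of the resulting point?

Translation by (7, 8) (homogeneous matrix [[1, 0, 7], [0, 1, 8], [0, 0, 1]]):
x' = 8 + 7 = 15
y' = 7 + 8 = 15
Result: (15, 15)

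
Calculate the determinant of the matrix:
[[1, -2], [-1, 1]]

For a 2×2 matrix [[a, b], [c, d]], det = ad - bc
det = (1)(1) - (-2)(-1) = 1 - 2 = -1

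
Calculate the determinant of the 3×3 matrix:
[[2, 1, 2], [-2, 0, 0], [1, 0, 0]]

Expansion along first row:
det = 2·det([[0,0],[0,0]]) - 1·det([[-2,0],[1,0]]) + 2·det([[-2,0],[1,0]])
    = 2·(0·0 - 0·0) - 1·(-2·0 - 0·1) + 2·(-2·0 - 0·1)
    = 2·0 - 1·0 + 2·0
    = 0 + 0 + 0 = 0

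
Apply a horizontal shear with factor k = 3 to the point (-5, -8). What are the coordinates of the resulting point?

Shear matrix for horizontal shear with factor k = 3:
[[1, 3], [0, 1]]
Result: (-5, -8) → (-29, -8)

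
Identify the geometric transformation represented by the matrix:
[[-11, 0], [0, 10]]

This matrix represents: non-uniform scaling by sx = -11, sy = 10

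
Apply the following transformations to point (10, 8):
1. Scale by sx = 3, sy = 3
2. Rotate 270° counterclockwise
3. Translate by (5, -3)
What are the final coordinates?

Step 1: Scale → (30, 24)
Step 2: Rotate 270° → (24, -30)
Step 3: Translate → (29, -33)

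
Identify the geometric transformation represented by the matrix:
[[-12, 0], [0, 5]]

This matrix represents: non-uniform scaling by sx = -12, sy = 5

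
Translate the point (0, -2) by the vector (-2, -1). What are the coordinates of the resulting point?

Translation by (-2, -1) (homogeneous matrix [[1, 0, -2], [0, 1, -1], [0, 0, 1]]):
x' = 0 + -2 = -2
y' = -2 + -1 = -3
Result: (-2, -3)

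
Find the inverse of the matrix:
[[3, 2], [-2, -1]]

For [[a,b],[c,d]], inverse = (1/det)·[[d,-b],[-c,a]]
det = (3)(-1) - (2)(-2) = -3 - -4 = 1
Inverse = [[-1, -2], [2, 3]]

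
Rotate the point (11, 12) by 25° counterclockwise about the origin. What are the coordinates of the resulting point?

Rotation matrix for 25°: [[cos 25°, -sin 25°], [sin 25°, cos 25°]] ≈ [[0.906308, -0.422618], [0.422618, 0.906308]]
[[0.906308, -0.422618], [0.422618, 0.906308]] × [11, 12]ᵀ ≈ [4.8980, 15.5245]ᵀ
Result: (4.8980, 15.5245)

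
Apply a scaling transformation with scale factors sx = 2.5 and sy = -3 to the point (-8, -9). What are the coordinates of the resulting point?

Scaling matrix:
[[2.50, 0], [0, -3]]
Result: (-8 × 2.5, -9 × -3) = (-20, 27)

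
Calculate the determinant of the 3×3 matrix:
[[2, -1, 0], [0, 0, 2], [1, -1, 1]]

Expansion along first row:
det = 2·det([[0,2],[-1,1]]) - -1·det([[0,2],[1,1]]) + 0·det([[0,0],[1,-1]])
    = 2·(0·1 - 2·-1) - -1·(0·1 - 2·1) + 0·(0·-1 - 0·1)
    = 2·2 - -1·-2 + 0·0
    = 4 + -2 + 0 = 2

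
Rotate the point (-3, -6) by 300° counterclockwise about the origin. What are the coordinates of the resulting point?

Rotation matrix for 300°: [[cos 300°, -sin 300°], [sin 300°, cos 300°]] ≈ [[0.500000, 0.866025], [-0.866025, 0.500000]]
[[0.500000, 0.866025], [-0.866025, 0.500000]] × [-3, -6]ᵀ ≈ [-6.6962, -0.4019]ᵀ
Result: (-6.6962, -0.4019)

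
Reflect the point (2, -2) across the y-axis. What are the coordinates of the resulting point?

Reflection across y-axis: (2, -2) → (-2, -2)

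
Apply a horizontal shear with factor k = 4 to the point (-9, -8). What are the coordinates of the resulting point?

Shear matrix for horizontal shear with factor k = 4:
[[1, 4], [0, 1]]
Result: (-9, -8) → (-41, -8)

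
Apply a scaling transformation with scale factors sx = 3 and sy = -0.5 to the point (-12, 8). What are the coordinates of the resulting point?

Scaling matrix:
[[3, 0], [0, -0.50]]
Result: (-12 × 3, 8 × -0.5) = (-36, -4)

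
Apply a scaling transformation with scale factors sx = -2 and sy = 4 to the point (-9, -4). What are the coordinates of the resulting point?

Scaling matrix:
[[-2, 0], [0, 4]]
Result: (-9 × -2, -4 × 4) = (18, -16)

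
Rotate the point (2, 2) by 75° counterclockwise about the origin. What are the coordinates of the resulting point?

Rotation matrix for 75°: [[cos 75°, -sin 75°], [sin 75°, cos 75°]] ≈ [[0.258819, -0.965926], [0.965926, 0.258819]]
[[0.258819, -0.965926], [0.965926, 0.258819]] × [2, 2]ᵀ ≈ [-1.4142, 2.4495]ᵀ
Result: (-1.4142, 2.4495)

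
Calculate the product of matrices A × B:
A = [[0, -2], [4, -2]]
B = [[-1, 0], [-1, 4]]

Matrix multiplication:
C[0][0] = 0×-1 + -2×-1 = 2
C[0][1] = 0×0 + -2×4 = -8
C[1][0] = 4×-1 + -2×-1 = -2
C[1][1] = 4×0 + -2×4 = -8
Result: [[2, -8], [-2, -8]]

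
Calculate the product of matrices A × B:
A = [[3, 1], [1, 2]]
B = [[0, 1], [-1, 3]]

Matrix multiplication:
C[0][0] = 3×0 + 1×-1 = -1
C[0][1] = 3×1 + 1×3 = 6
C[1][0] = 1×0 + 2×-1 = -2
C[1][1] = 1×1 + 2×3 = 7
Result: [[-1, 6], [-2, 7]]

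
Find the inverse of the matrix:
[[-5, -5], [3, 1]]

For [[a,b],[c,d]], inverse = (1/det)·[[d,-b],[-c,a]]
det = (-5)(1) - (-5)(3) = -5 - -15 = 10
Inverse = (1/10)·[[1, 5], [-3, -5]]
= [[1/10, 1/2], [-3/10, -1/2]]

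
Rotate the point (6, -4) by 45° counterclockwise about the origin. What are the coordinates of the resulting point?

Rotation matrix for 45°: [[cos 45°, -sin 45°], [sin 45°, cos 45°]] ≈ [[0.707107, -0.707107], [0.707107, 0.707107]]
[[0.707107, -0.707107], [0.707107, 0.707107]] × [6, -4]ᵀ ≈ [7.0711, 1.4142]ᵀ
Result: (7.0711, 1.4142)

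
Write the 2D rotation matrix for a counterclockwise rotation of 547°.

Rotation matrix formula: [[cos θ, -sin θ], [sin θ, cos θ]]
For θ = 547°:
cos(547°) = -0.9925
sin(547°) = -0.1219
Result: [[-0.9925, 0.1219], [-0.1219, -0.9925]]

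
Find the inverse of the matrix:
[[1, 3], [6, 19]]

For [[a,b],[c,d]], inverse = (1/det)·[[d,-b],[-c,a]]
det = (1)(19) - (3)(6) = 19 - 18 = 1
Inverse = [[19, -3], [-6, 1]]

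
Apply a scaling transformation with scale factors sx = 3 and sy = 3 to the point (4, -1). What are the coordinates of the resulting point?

Scaling matrix:
[[3, 0], [0, 3]]
Result: (4 × 3, -1 × 3) = (12, -3)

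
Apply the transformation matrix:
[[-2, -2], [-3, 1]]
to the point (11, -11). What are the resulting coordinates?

Matrix multiplication:
[[-2, -2], [-3, 1]] × [11, -11]ᵀ
= [(-2)(11) + (-2)(-11), (-3)(11) + (1)(-11)]ᵀ
= [0, -44]ᵀ
Result: (0, -44)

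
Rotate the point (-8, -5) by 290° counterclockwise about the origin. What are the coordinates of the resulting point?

Rotation matrix for 290°: [[cos 290°, -sin 290°], [sin 290°, cos 290°]] ≈ [[0.342020, 0.939693], [-0.939693, 0.342020]]
[[0.342020, 0.939693], [-0.939693, 0.342020]] × [-8, -5]ᵀ ≈ [-7.4346, 5.8074]ᵀ
Result: (-7.4346, 5.8074)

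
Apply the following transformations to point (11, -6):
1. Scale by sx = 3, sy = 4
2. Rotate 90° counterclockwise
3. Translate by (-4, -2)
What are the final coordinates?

Step 1: Scale → (33, -24)
Step 2: Rotate 90° → (24, 33)
Step 3: Translate → (20, 31)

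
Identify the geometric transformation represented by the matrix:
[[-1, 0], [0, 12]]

This matrix represents: non-uniform scaling by sx = -1, sy = 12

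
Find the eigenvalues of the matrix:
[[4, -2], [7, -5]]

Characteristic equation: det(A - λI) = 0
λ² - (trace)λ + (det) = 0
trace = 4 + -5 = -1, det = (4)(-5) - (-2)(7) = -6
λ² - (-1)λ + (-6) = 0
λ = (-1 ± √((-1)² - 4·(-6))) / 2 = (-1 ± √25) / 2
Solving: λ = -3, 2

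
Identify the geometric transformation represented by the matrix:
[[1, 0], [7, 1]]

This matrix represents: vertical shear with factor 7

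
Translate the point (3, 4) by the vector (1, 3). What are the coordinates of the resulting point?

Translation by (1, 3) (homogeneous matrix [[1, 0, 1], [0, 1, 3], [0, 0, 1]]):
x' = 3 + 1 = 4
y' = 4 + 3 = 7
Result: (4, 7)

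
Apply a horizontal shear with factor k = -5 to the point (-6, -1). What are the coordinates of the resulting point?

Shear matrix for horizontal shear with factor k = -5:
[[1, -5], [0, 1]]
Result: (-6, -1) → (-1, -1)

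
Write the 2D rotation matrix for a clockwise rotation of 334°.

Rotation matrix formula: [[cos θ, -sin θ], [sin θ, cos θ]]
A clockwise rotation by 334° is equivalent to a counterclockwise rotation by -334°.
For θ = -334°:
cos(-334°) = 0.8988
sin(-334°) = 0.4384
Result: [[0.8988, -0.4384], [0.4384, 0.8988]]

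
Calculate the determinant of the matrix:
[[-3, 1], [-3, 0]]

For a 2×2 matrix [[a, b], [c, d]], det = ad - bc
det = (-3)(0) - (1)(-3) = 0 - -3 = 3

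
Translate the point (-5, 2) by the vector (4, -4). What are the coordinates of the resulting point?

Translation by (4, -4) (homogeneous matrix [[1, 0, 4], [0, 1, -4], [0, 0, 1]]):
x' = -5 + 4 = -1
y' = 2 + -4 = -2
Result: (-1, -2)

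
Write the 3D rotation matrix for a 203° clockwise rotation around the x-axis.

Rotation matrix for clockwise 203° around x-axis:
A clockwise rotation by 203° is a counterclockwise rotation by -203°.
cos(-203°) = -0.9205, sin(-203°) = 0.3907
Result: [[1, 0, 0], [0, -0.9205, -0.3907], [0, 0.3907, -0.9205]]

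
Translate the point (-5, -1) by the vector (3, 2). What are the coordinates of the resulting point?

Translation by (3, 2) (homogeneous matrix [[1, 0, 3], [0, 1, 2], [0, 0, 1]]):
x' = -5 + 3 = -2
y' = -1 + 2 = 1
Result: (-2, 1)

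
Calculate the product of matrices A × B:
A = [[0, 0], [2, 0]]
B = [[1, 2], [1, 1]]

Matrix multiplication:
C[0][0] = 0×1 + 0×1 = 0
C[0][1] = 0×2 + 0×1 = 0
C[1][0] = 2×1 + 0×1 = 2
C[1][1] = 2×2 + 0×1 = 4
Result: [[0, 0], [2, 4]]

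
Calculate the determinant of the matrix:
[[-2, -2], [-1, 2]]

For a 2×2 matrix [[a, b], [c, d]], det = ad - bc
det = (-2)(2) - (-2)(-1) = -4 - 2 = -6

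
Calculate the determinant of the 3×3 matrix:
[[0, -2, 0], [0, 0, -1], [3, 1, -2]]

Expansion along first row:
det = 0·det([[0,-1],[1,-2]]) - -2·det([[0,-1],[3,-2]]) + 0·det([[0,0],[3,1]])
    = 0·(0·-2 - -1·1) - -2·(0·-2 - -1·3) + 0·(0·1 - 0·3)
    = 0·1 - -2·3 + 0·0
    = 0 + 6 + 0 = 6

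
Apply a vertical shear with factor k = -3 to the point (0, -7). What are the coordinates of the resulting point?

Shear matrix for vertical shear with factor k = -3:
[[1, 0], [-3, 1]]
Result: (0, -7) → (0, -7)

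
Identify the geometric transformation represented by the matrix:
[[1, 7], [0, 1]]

This matrix represents: horizontal shear with factor 7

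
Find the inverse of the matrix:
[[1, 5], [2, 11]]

For [[a,b],[c,d]], inverse = (1/det)·[[d,-b],[-c,a]]
det = (1)(11) - (5)(2) = 11 - 10 = 1
Inverse = [[11, -5], [-2, 1]]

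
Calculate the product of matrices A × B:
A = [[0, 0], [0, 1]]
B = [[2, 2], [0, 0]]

Matrix multiplication:
C[0][0] = 0×2 + 0×0 = 0
C[0][1] = 0×2 + 0×0 = 0
C[1][0] = 0×2 + 1×0 = 0
C[1][1] = 0×2 + 1×0 = 0
Result: [[0, 0], [0, 0]]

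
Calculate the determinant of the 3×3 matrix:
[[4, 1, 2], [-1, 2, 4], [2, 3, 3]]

Expansion along first row:
det = 4·det([[2,4],[3,3]]) - 1·det([[-1,4],[2,3]]) + 2·det([[-1,2],[2,3]])
    = 4·(2·3 - 4·3) - 1·(-1·3 - 4·2) + 2·(-1·3 - 2·2)
    = 4·-6 - 1·-11 + 2·-7
    = -24 + 11 + -14 = -27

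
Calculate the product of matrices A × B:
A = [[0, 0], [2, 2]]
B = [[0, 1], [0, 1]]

Matrix multiplication:
C[0][0] = 0×0 + 0×0 = 0
C[0][1] = 0×1 + 0×1 = 0
C[1][0] = 2×0 + 2×0 = 0
C[1][1] = 2×1 + 2×1 = 4
Result: [[0, 0], [0, 4]]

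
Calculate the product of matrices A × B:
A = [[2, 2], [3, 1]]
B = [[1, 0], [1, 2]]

Matrix multiplication:
C[0][0] = 2×1 + 2×1 = 4
C[0][1] = 2×0 + 2×2 = 4
C[1][0] = 3×1 + 1×1 = 4
C[1][1] = 3×0 + 1×2 = 2
Result: [[4, 4], [4, 2]]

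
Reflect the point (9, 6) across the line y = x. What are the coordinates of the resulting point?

Reflection across line y = x: (9, 6) → (6, 9)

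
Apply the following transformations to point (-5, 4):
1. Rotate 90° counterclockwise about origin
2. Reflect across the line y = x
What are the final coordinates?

Step 1: Rotate 90° → (-4, -5)
Step 2: Reflect across line y = x → (-5, -4)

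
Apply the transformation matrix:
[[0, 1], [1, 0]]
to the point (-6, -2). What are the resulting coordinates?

Matrix multiplication:
[[0, 1], [1, 0]] × [-6, -2]ᵀ
= [(0)(-6) + (1)(-2), (1)(-6) + (0)(-2)]ᵀ
= [-2, -6]ᵀ
Result: (-2, -6)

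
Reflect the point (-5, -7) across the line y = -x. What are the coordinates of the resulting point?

Reflection across line y = -x: (-5, -7) → (7, 5)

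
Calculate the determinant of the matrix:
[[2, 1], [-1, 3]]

For a 2×2 matrix [[a, b], [c, d]], det = ad - bc
det = (2)(3) - (1)(-1) = 6 - -1 = 7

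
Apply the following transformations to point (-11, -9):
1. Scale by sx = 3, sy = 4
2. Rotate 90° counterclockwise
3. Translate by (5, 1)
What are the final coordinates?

Step 1: Scale → (-33, -36)
Step 2: Rotate 90° → (36, -33)
Step 3: Translate → (41, -32)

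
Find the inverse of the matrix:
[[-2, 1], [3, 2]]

For [[a,b],[c,d]], inverse = (1/det)·[[d,-b],[-c,a]]
det = (-2)(2) - (1)(3) = -4 - 3 = -7
Inverse = (1/-7)·[[2, -1], [-3, -2]]
= [[-2/7, 1/7], [3/7, 2/7]]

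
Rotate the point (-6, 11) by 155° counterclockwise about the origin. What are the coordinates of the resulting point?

Rotation matrix for 155°: [[cos 155°, -sin 155°], [sin 155°, cos 155°]] ≈ [[-0.906308, -0.422618], [0.422618, -0.906308]]
[[-0.906308, -0.422618], [0.422618, -0.906308]] × [-6, 11]ᵀ ≈ [0.7890, -12.5051]ᵀ
Result: (0.7890, -12.5051)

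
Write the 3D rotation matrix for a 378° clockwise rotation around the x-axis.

Rotation matrix for clockwise 378° around x-axis:
A clockwise rotation by 378° is a counterclockwise rotation by -378°.
cos(-378°) = 0.9511, sin(-378°) = -0.3090
Result: [[1, 0, 0], [0, 0.9511, 0.3090], [0, -0.3090, 0.9511]]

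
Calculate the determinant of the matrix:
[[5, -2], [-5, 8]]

For a 2×2 matrix [[a, b], [c, d]], det = ad - bc
det = (5)(8) - (-2)(-5) = 40 - 10 = 30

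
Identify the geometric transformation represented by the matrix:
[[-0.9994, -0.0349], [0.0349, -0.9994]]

This matrix represents: rotation by 178° counterclockwise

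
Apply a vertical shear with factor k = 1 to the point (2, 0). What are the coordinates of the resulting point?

Shear matrix for vertical shear with factor k = 1:
[[1, 0], [1, 1]]
Result: (2, 0) → (2, 2)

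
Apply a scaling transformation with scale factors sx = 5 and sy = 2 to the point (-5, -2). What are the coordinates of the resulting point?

Scaling matrix:
[[5, 0], [0, 2]]
Result: (-5 × 5, -2 × 2) = (-25, -4)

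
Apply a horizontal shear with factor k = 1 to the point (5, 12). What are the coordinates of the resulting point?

Shear matrix for horizontal shear with factor k = 1:
[[1, 1], [0, 1]]
Result: (5, 12) → (17, 12)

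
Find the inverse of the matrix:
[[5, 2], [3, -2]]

For [[a,b],[c,d]], inverse = (1/det)·[[d,-b],[-c,a]]
det = (5)(-2) - (2)(3) = -10 - 6 = -16
Inverse = (1/-16)·[[-2, -2], [-3, 5]]
= [[1/8, 1/8], [3/16, -5/16]]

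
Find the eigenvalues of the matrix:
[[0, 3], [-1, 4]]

Characteristic equation: det(A - λI) = 0
λ² - (trace)λ + (det) = 0
trace = 0 + 4 = 4, det = (0)(4) - (3)(-1) = 3
λ² - (4)λ + (3) = 0
λ = (4 ± √((4)² - 4·(3))) / 2 = (4 ± √4) / 2
Solving: λ = 1, 3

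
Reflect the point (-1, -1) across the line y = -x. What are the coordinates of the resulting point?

Reflection across line y = -x: (-1, -1) → (1, 1)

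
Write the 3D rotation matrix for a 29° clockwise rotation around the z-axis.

Rotation matrix for clockwise 29° around z-axis:
A clockwise rotation by 29° is a counterclockwise rotation by -29°.
cos(-29°) = 0.8746, sin(-29°) = -0.4848
Result: [[0.8746, 0.4848, 0], [-0.4848, 0.8746, 0], [0, 0, 1]]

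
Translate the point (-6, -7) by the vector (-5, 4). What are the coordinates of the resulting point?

Translation by (-5, 4) (homogeneous matrix [[1, 0, -5], [0, 1, 4], [0, 0, 1]]):
x' = -6 + -5 = -11
y' = -7 + 4 = -3
Result: (-11, -3)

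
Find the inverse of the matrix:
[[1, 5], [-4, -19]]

For [[a,b],[c,d]], inverse = (1/det)·[[d,-b],[-c,a]]
det = (1)(-19) - (5)(-4) = -19 - -20 = 1
Inverse = [[-19, -5], [4, 1]]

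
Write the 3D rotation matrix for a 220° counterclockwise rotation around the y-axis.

Rotation matrix for counterclockwise 220° around y-axis:
cos(220°) = -0.7660, sin(220°) = -0.6428
Result: [[-0.7660, 0, -0.6428], [0, 1, 0], [0.6428, 0, -0.7660]]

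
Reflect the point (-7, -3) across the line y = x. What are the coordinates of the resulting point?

Reflection across line y = x: (-7, -3) → (-3, -7)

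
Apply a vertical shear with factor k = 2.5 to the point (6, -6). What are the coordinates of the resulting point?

Shear matrix for vertical shear with factor k = 2.5:
[[1, 0], [2.50, 1]]
Result: (6, -6) → (6, 9)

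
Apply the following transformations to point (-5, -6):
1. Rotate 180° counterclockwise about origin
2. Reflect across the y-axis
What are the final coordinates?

Step 1: Rotate 180° → (5, 6)
Step 2: Reflect across y-axis → (-5, 6)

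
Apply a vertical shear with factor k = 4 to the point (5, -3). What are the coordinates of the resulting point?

Shear matrix for vertical shear with factor k = 4:
[[1, 0], [4, 1]]
Result: (5, -3) → (5, 17)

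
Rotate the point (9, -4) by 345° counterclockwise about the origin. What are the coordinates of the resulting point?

Rotation matrix for 345°: [[cos 345°, -sin 345°], [sin 345°, cos 345°]] ≈ [[0.965926, 0.258819], [-0.258819, 0.965926]]
[[0.965926, 0.258819], [-0.258819, 0.965926]] × [9, -4]ᵀ ≈ [7.6581, -6.1931]ᵀ
Result: (7.6581, -6.1931)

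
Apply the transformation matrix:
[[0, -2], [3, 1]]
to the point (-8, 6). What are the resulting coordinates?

Matrix multiplication:
[[0, -2], [3, 1]] × [-8, 6]ᵀ
= [(0)(-8) + (-2)(6), (3)(-8) + (1)(6)]ᵀ
= [-12, -18]ᵀ
Result: (-12, -18)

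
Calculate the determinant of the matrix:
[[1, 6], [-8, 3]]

For a 2×2 matrix [[a, b], [c, d]], det = ad - bc
det = (1)(3) - (6)(-8) = 3 - -48 = 51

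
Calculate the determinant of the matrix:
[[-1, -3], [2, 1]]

For a 2×2 matrix [[a, b], [c, d]], det = ad - bc
det = (-1)(1) - (-3)(2) = -1 - -6 = 5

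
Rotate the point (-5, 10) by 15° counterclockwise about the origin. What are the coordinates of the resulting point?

Rotation matrix for 15°: [[cos 15°, -sin 15°], [sin 15°, cos 15°]] ≈ [[0.965926, -0.258819], [0.258819, 0.965926]]
[[0.965926, -0.258819], [0.258819, 0.965926]] × [-5, 10]ᵀ ≈ [-7.4178, 8.3652]ᵀ
Result: (-7.4178, 8.3652)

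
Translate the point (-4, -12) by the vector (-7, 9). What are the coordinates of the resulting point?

Translation by (-7, 9) (homogeneous matrix [[1, 0, -7], [0, 1, 9], [0, 0, 1]]):
x' = -4 + -7 = -11
y' = -12 + 9 = -3
Result: (-11, -3)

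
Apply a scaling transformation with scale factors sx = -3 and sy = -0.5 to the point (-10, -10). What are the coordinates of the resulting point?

Scaling matrix:
[[-3, 0], [0, -0.50]]
Result: (-10 × -3, -10 × -0.5) = (30, 5)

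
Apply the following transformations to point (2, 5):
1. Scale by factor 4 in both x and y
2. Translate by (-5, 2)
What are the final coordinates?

Step 1: Scale (2, 5) by 4 → (8, 20)
Step 2: Translate by (-5, 2) → (3, 22)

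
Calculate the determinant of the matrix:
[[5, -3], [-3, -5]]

For a 2×2 matrix [[a, b], [c, d]], det = ad - bc
det = (5)(-5) - (-3)(-3) = -25 - 9 = -34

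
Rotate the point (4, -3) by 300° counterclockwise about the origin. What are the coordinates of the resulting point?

Rotation matrix for 300°: [[cos 300°, -sin 300°], [sin 300°, cos 300°]] ≈ [[0.500000, 0.866025], [-0.866025, 0.500000]]
[[0.500000, 0.866025], [-0.866025, 0.500000]] × [4, -3]ᵀ ≈ [-0.5981, -4.9641]ᵀ
Result: (-0.5981, -4.9641)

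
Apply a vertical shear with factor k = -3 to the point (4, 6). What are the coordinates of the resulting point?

Shear matrix for vertical shear with factor k = -3:
[[1, 0], [-3, 1]]
Result: (4, 6) → (4, -6)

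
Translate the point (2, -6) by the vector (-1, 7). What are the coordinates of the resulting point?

Translation by (-1, 7) (homogeneous matrix [[1, 0, -1], [0, 1, 7], [0, 0, 1]]):
x' = 2 + -1 = 1
y' = -6 + 7 = 1
Result: (1, 1)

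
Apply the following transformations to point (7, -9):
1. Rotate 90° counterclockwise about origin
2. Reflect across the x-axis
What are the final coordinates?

Step 1: Rotate 90° → (9, 7)
Step 2: Reflect across x-axis → (9, -7)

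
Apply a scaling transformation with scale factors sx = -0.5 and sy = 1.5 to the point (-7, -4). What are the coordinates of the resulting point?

Scaling matrix:
[[-0.50, 0], [0, 1.50]]
Result: (-7 × -0.5, -4 × 1.5) = (3.5, -6)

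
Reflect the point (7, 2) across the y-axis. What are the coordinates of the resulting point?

Reflection across y-axis: (7, 2) → (-7, 2)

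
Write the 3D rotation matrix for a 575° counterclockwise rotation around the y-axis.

Rotation matrix for counterclockwise 575° around y-axis:
cos(575°) = -0.8192, sin(575°) = -0.5736
Result: [[-0.8192, 0, -0.5736], [0, 1, 0], [0.5736, 0, -0.8192]]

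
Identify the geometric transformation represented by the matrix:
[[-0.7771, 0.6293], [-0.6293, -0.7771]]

This matrix represents: rotation by 219° counterclockwise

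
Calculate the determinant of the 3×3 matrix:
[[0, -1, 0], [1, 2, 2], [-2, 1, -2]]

Expansion along first row:
det = 0·det([[2,2],[1,-2]]) - -1·det([[1,2],[-2,-2]]) + 0·det([[1,2],[-2,1]])
    = 0·(2·-2 - 2·1) - -1·(1·-2 - 2·-2) + 0·(1·1 - 2·-2)
    = 0·-6 - -1·2 + 0·5
    = 0 + 2 + 0 = 2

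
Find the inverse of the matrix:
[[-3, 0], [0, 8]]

For [[a,b],[c,d]], inverse = (1/det)·[[d,-b],[-c,a]]
det = (-3)(8) - (0)(0) = -24 - 0 = -24
Inverse = (1/-24)·[[8, 0], [0, -3]]
= [[-1/3, 0], [0, 1/8]]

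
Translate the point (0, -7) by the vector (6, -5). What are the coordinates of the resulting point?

Translation by (6, -5) (homogeneous matrix [[1, 0, 6], [0, 1, -5], [0, 0, 1]]):
x' = 0 + 6 = 6
y' = -7 + -5 = -12
Result: (6, -12)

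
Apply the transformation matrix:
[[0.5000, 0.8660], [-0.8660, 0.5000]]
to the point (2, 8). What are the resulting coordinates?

Matrix multiplication:
[[0.5000, 0.8660], [-0.8660, 0.5000]] × [2, 8]ᵀ
= [(0.5000)(2) + (0.8660)(8), (-0.8660)(2) + (0.5000)(8)]ᵀ
= [7.9280, 2.2680]ᵀ
Result: (7.9280, 2.2680)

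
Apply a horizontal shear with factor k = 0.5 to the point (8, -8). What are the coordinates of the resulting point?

Shear matrix for horizontal shear with factor k = 0.5:
[[1, 0.50], [0, 1]]
Result: (8, -8) → (4, -8)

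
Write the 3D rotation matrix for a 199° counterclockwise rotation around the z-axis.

Rotation matrix for counterclockwise 199° around z-axis:
cos(199°) = -0.9455, sin(199°) = -0.3256
Result: [[-0.9455, 0.3256, 0], [-0.3256, -0.9455, 0], [0, 0, 1]]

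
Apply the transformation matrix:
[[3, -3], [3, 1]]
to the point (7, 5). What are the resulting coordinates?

Matrix multiplication:
[[3, -3], [3, 1]] × [7, 5]ᵀ
= [(3)(7) + (-3)(5), (3)(7) + (1)(5)]ᵀ
= [6, 26]ᵀ
Result: (6, 26)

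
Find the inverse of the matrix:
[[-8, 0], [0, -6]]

For [[a,b],[c,d]], inverse = (1/det)·[[d,-b],[-c,a]]
det = (-8)(-6) - (0)(0) = 48 - 0 = 48
Inverse = (1/48)·[[-6, 0], [0, -8]]
= [[-1/8, 0], [0, -1/6]]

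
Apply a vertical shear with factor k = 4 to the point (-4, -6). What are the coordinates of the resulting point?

Shear matrix for vertical shear with factor k = 4:
[[1, 0], [4, 1]]
Result: (-4, -6) → (-4, -22)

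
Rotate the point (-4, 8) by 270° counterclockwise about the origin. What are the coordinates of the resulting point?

Rotation matrix for 270°: [[cos 270°, -sin 270°], [sin 270°, cos 270°]] = [[0, 1], [-1, 0]]
[[0, 1], [-1, 0]] × [-4, 8]ᵀ = [8, 4]ᵀ
Result: (8, 4)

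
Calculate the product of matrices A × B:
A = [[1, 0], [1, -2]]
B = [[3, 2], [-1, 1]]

Matrix multiplication:
C[0][0] = 1×3 + 0×-1 = 3
C[0][1] = 1×2 + 0×1 = 2
C[1][0] = 1×3 + -2×-1 = 5
C[1][1] = 1×2 + -2×1 = 0
Result: [[3, 2], [5, 0]]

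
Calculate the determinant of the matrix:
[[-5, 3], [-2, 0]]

For a 2×2 matrix [[a, b], [c, d]], det = ad - bc
det = (-5)(0) - (3)(-2) = 0 - -6 = 6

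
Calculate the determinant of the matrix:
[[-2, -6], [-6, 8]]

For a 2×2 matrix [[a, b], [c, d]], det = ad - bc
det = (-2)(8) - (-6)(-6) = -16 - 36 = -52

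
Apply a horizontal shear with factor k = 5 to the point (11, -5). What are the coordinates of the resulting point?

Shear matrix for horizontal shear with factor k = 5:
[[1, 5], [0, 1]]
Result: (11, -5) → (-14, -5)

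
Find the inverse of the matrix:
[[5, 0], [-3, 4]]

For [[a,b],[c,d]], inverse = (1/det)·[[d,-b],[-c,a]]
det = (5)(4) - (0)(-3) = 20 - 0 = 20
Inverse = (1/20)·[[4, 0], [3, 5]]
= [[1/5, 0], [3/20, 1/4]]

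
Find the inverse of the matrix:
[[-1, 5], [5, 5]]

For [[a,b],[c,d]], inverse = (1/det)·[[d,-b],[-c,a]]
det = (-1)(5) - (5)(5) = -5 - 25 = -30
Inverse = (1/-30)·[[5, -5], [-5, -1]]
= [[-1/6, 1/6], [1/6, 1/30]]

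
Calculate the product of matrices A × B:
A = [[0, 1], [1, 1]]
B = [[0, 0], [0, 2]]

Matrix multiplication:
C[0][0] = 0×0 + 1×0 = 0
C[0][1] = 0×0 + 1×2 = 2
C[1][0] = 1×0 + 1×0 = 0
C[1][1] = 1×0 + 1×2 = 2
Result: [[0, 2], [0, 2]]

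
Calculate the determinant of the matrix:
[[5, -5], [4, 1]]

For a 2×2 matrix [[a, b], [c, d]], det = ad - bc
det = (5)(1) - (-5)(4) = 5 - -20 = 25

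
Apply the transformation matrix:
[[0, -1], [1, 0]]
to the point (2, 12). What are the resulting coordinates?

Matrix multiplication:
[[0, -1], [1, 0]] × [2, 12]ᵀ
= [(0)(2) + (-1)(12), (1)(2) + (0)(12)]ᵀ
= [-12, 2]ᵀ
Result: (-12, 2)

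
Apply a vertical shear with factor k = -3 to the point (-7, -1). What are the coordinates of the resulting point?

Shear matrix for vertical shear with factor k = -3:
[[1, 0], [-3, 1]]
Result: (-7, -1) → (-7, 20)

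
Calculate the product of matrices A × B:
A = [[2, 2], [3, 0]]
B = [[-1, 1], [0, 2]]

Matrix multiplication:
C[0][0] = 2×-1 + 2×0 = -2
C[0][1] = 2×1 + 2×2 = 6
C[1][0] = 3×-1 + 0×0 = -3
C[1][1] = 3×1 + 0×2 = 3
Result: [[-2, 6], [-3, 3]]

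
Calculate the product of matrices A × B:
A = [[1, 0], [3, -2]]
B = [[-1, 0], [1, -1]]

Matrix multiplication:
C[0][0] = 1×-1 + 0×1 = -1
C[0][1] = 1×0 + 0×-1 = 0
C[1][0] = 3×-1 + -2×1 = -5
C[1][1] = 3×0 + -2×-1 = 2
Result: [[-1, 0], [-5, 2]]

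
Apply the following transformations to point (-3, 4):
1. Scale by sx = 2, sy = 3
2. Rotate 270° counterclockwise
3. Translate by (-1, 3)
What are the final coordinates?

Step 1: Scale → (-6, 12)
Step 2: Rotate 270° → (12, 6)
Step 3: Translate → (11, 9)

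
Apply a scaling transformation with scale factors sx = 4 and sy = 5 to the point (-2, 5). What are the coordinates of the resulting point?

Scaling matrix:
[[4, 0], [0, 5]]
Result: (-2 × 4, 5 × 5) = (-8, 25)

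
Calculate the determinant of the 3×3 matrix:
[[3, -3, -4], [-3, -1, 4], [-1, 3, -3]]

Expansion along first row:
det = 3·det([[-1,4],[3,-3]]) - -3·det([[-3,4],[-1,-3]]) + -4·det([[-3,-1],[-1,3]])
    = 3·(-1·-3 - 4·3) - -3·(-3·-3 - 4·-1) + -4·(-3·3 - -1·-1)
    = 3·-9 - -3·13 + -4·-10
    = -27 + 39 + 40 = 52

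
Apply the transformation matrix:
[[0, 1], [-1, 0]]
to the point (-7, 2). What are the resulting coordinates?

Matrix multiplication:
[[0, 1], [-1, 0]] × [-7, 2]ᵀ
= [(0)(-7) + (1)(2), (-1)(-7) + (0)(2)]ᵀ
= [2, 7]ᵀ
Result: (2, 7)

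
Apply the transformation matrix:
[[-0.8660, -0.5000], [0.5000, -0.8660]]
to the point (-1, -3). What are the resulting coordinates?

Matrix multiplication:
[[-0.8660, -0.5000], [0.5000, -0.8660]] × [-1, -3]ᵀ
= [(-0.8660)(-1) + (-0.5000)(-3), (0.5000)(-1) + (-0.8660)(-3)]ᵀ
= [2.3660, 2.0980]ᵀ
Result: (2.3660, 2.0980)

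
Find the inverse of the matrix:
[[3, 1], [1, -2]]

For [[a,b],[c,d]], inverse = (1/det)·[[d,-b],[-c,a]]
det = (3)(-2) - (1)(1) = -6 - 1 = -7
Inverse = (1/-7)·[[-2, -1], [-1, 3]]
= [[2/7, 1/7], [1/7, -3/7]]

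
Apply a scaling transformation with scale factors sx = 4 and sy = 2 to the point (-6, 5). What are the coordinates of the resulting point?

Scaling matrix:
[[4, 0], [0, 2]]
Result: (-6 × 4, 5 × 2) = (-24, 10)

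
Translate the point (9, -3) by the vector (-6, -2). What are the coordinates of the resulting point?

Translation by (-6, -2) (homogeneous matrix [[1, 0, -6], [0, 1, -2], [0, 0, 1]]):
x' = 9 + -6 = 3
y' = -3 + -2 = -5
Result: (3, -5)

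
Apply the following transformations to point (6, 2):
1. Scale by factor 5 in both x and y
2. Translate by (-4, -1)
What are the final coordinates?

Step 1: Scale (6, 2) by 5 → (30, 10)
Step 2: Translate by (-4, -1) → (26, 9)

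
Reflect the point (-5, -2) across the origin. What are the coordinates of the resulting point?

Reflection across origin: (-5, -2) → (5, 2)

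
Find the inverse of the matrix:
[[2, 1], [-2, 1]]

For [[a,b],[c,d]], inverse = (1/det)·[[d,-b],[-c,a]]
det = (2)(1) - (1)(-2) = 2 - -2 = 4
Inverse = (1/4)·[[1, -1], [2, 2]]
= [[1/4, -1/4], [1/2, 1/2]]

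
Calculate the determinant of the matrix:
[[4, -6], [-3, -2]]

For a 2×2 matrix [[a, b], [c, d]], det = ad - bc
det = (4)(-2) - (-6)(-3) = -8 - 18 = -26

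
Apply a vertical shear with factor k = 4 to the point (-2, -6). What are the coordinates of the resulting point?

Shear matrix for vertical shear with factor k = 4:
[[1, 0], [4, 1]]
Result: (-2, -6) → (-2, -14)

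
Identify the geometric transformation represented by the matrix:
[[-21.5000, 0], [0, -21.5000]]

This matrix represents: uniform scaling by factor -21.5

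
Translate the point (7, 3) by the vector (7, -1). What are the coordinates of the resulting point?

Translation by (7, -1) (homogeneous matrix [[1, 0, 7], [0, 1, -1], [0, 0, 1]]):
x' = 7 + 7 = 14
y' = 3 + -1 = 2
Result: (14, 2)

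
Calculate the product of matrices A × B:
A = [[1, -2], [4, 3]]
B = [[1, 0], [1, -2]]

Matrix multiplication:
C[0][0] = 1×1 + -2×1 = -1
C[0][1] = 1×0 + -2×-2 = 4
C[1][0] = 4×1 + 3×1 = 7
C[1][1] = 4×0 + 3×-2 = -6
Result: [[-1, 4], [7, -6]]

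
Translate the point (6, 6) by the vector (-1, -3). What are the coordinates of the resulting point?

Translation by (-1, -3) (homogeneous matrix [[1, 0, -1], [0, 1, -3], [0, 0, 1]]):
x' = 6 + -1 = 5
y' = 6 + -3 = 3
Result: (5, 3)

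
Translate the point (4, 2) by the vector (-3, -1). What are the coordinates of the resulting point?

Translation by (-3, -1) (homogeneous matrix [[1, 0, -3], [0, 1, -1], [0, 0, 1]]):
x' = 4 + -3 = 1
y' = 2 + -1 = 1
Result: (1, 1)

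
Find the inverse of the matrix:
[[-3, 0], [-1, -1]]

For [[a,b],[c,d]], inverse = (1/det)·[[d,-b],[-c,a]]
det = (-3)(-1) - (0)(-1) = 3 - 0 = 3
Inverse = (1/3)·[[-1, 0], [1, -3]]
= [[-1/3, 0], [1/3, -1]]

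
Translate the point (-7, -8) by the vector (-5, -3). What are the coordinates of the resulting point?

Translation by (-5, -3) (homogeneous matrix [[1, 0, -5], [0, 1, -3], [0, 0, 1]]):
x' = -7 + -5 = -12
y' = -8 + -3 = -11
Result: (-12, -11)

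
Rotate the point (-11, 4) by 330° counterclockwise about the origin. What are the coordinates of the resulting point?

Rotation matrix for 330°: [[cos 330°, -sin 330°], [sin 330°, cos 330°]] ≈ [[0.866025, 0.500000], [-0.500000, 0.866025]]
[[0.866025, 0.500000], [-0.500000, 0.866025]] × [-11, 4]ᵀ ≈ [-7.5263, 8.9641]ᵀ
Result: (-7.5263, 8.9641)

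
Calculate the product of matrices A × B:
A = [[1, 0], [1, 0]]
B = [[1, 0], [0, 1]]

Matrix multiplication:
C[0][0] = 1×1 + 0×0 = 1
C[0][1] = 1×0 + 0×1 = 0
C[1][0] = 1×1 + 0×0 = 1
C[1][1] = 1×0 + 0×1 = 0
Result: [[1, 0], [1, 0]]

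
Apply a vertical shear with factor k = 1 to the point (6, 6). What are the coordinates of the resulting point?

Shear matrix for vertical shear with factor k = 1:
[[1, 0], [1, 1]]
Result: (6, 6) → (6, 12)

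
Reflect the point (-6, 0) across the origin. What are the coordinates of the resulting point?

Reflection across origin: (-6, 0) → (6, 0)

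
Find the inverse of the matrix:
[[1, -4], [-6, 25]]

For [[a,b],[c,d]], inverse = (1/det)·[[d,-b],[-c,a]]
det = (1)(25) - (-4)(-6) = 25 - 24 = 1
Inverse = [[25, 4], [6, 1]]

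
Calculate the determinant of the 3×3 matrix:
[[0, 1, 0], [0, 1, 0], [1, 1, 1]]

Expansion along first row:
det = 0·det([[1,0],[1,1]]) - 1·det([[0,0],[1,1]]) + 0·det([[0,1],[1,1]])
    = 0·(1·1 - 0·1) - 1·(0·1 - 0·1) + 0·(0·1 - 1·1)
    = 0·1 - 1·0 + 0·-1
    = 0 + 0 + 0 = 0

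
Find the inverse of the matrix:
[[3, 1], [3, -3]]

For [[a,b],[c,d]], inverse = (1/det)·[[d,-b],[-c,a]]
det = (3)(-3) - (1)(3) = -9 - 3 = -12
Inverse = (1/-12)·[[-3, -1], [-3, 3]]
= [[1/4, 1/12], [1/4, -1/4]]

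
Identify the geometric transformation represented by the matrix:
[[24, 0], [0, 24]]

This matrix represents: uniform scaling by factor 24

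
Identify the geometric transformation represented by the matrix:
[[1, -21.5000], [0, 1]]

This matrix represents: horizontal shear with factor -21.5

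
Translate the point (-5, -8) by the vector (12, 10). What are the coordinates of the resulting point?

Translation by (12, 10) (homogeneous matrix [[1, 0, 12], [0, 1, 10], [0, 0, 1]]):
x' = -5 + 12 = 7
y' = -8 + 10 = 2
Result: (7, 2)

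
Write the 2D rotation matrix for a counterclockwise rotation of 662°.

Rotation matrix formula: [[cos θ, -sin θ], [sin θ, cos θ]]
For θ = 662°:
cos(662°) = 0.5299
sin(662°) = -0.8480
Result: [[0.5299, 0.8480], [-0.8480, 0.5299]]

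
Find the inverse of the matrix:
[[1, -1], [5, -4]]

For [[a,b],[c,d]], inverse = (1/det)·[[d,-b],[-c,a]]
det = (1)(-4) - (-1)(5) = -4 - -5 = 1
Inverse = [[-4, 1], [-5, 1]]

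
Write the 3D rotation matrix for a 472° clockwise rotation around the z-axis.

Rotation matrix for clockwise 472° around z-axis:
A clockwise rotation by 472° is a counterclockwise rotation by -472°.
cos(-472°) = -0.3746, sin(-472°) = -0.9272
Result: [[-0.3746, 0.9272, 0], [-0.9272, -0.3746, 0], [0, 0, 1]]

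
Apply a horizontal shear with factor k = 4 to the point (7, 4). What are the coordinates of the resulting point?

Shear matrix for horizontal shear with factor k = 4:
[[1, 4], [0, 1]]
Result: (7, 4) → (23, 4)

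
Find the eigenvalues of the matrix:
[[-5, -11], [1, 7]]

Characteristic equation: det(A - λI) = 0
λ² - (trace)λ + (det) = 0
trace = -5 + 7 = 2, det = (-5)(7) - (-11)(1) = -24
λ² - (2)λ + (-24) = 0
λ = (2 ± √((2)² - 4·(-24))) / 2 = (2 ± √100) / 2
Solving: λ = -4, 6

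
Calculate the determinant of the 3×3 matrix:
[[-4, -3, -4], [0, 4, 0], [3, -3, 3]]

Expansion along first row:
det = -4·det([[4,0],[-3,3]]) - -3·det([[0,0],[3,3]]) + -4·det([[0,4],[3,-3]])
    = -4·(4·3 - 0·-3) - -3·(0·3 - 0·3) + -4·(0·-3 - 4·3)
    = -4·12 - -3·0 + -4·-12
    = -48 + 0 + 48 = 0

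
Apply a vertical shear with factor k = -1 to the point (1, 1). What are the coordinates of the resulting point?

Shear matrix for vertical shear with factor k = -1:
[[1, 0], [-1, 1]]
Result: (1, 1) → (1, 0)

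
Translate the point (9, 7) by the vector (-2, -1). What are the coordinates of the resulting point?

Translation by (-2, -1) (homogeneous matrix [[1, 0, -2], [0, 1, -1], [0, 0, 1]]):
x' = 9 + -2 = 7
y' = 7 + -1 = 6
Result: (7, 6)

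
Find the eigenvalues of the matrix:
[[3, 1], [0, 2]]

Characteristic equation: det(A - λI) = 0
λ² - (trace)λ + (det) = 0
trace = 3 + 2 = 5, det = (3)(2) - (1)(0) = 6
λ² - (5)λ + (6) = 0
λ = (5 ± √((5)² - 4·(6))) / 2 = (5 ± √1) / 2
Solving: λ = 2, 3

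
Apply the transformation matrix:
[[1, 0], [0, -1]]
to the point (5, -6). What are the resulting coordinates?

Matrix multiplication:
[[1, 0], [0, -1]] × [5, -6]ᵀ
= [(1)(5) + (0)(-6), (0)(5) + (-1)(-6)]ᵀ
= [5, 6]ᵀ
Result: (5, 6)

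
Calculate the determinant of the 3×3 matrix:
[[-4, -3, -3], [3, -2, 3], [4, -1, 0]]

Expansion along first row:
det = -4·det([[-2,3],[-1,0]]) - -3·det([[3,3],[4,0]]) + -3·det([[3,-2],[4,-1]])
    = -4·(-2·0 - 3·-1) - -3·(3·0 - 3·4) + -3·(3·-1 - -2·4)
    = -4·3 - -3·-12 + -3·5
    = -12 + -36 + -15 = -63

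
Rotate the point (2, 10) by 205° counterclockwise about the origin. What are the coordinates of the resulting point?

Rotation matrix for 205°: [[cos 205°, -sin 205°], [sin 205°, cos 205°]] ≈ [[-0.906308, 0.422618], [-0.422618, -0.906308]]
[[-0.906308, 0.422618], [-0.422618, -0.906308]] × [2, 10]ᵀ ≈ [2.4136, -9.9083]ᵀ
Result: (2.4136, -9.9083)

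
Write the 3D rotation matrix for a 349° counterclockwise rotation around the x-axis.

Rotation matrix for counterclockwise 349° around x-axis:
cos(349°) = 0.9816, sin(349°) = -0.1908
Result: [[1, 0, 0], [0, 0.9816, 0.1908], [0, -0.1908, 0.9816]]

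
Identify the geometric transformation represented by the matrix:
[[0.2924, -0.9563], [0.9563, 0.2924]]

This matrix represents: rotation by 73° counterclockwise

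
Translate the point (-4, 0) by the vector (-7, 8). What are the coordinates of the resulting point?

Translation by (-7, 8) (homogeneous matrix [[1, 0, -7], [0, 1, 8], [0, 0, 1]]):
x' = -4 + -7 = -11
y' = 0 + 8 = 8
Result: (-11, 8)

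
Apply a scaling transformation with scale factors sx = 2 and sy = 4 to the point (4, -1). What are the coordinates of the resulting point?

Scaling matrix:
[[2, 0], [0, 4]]
Result: (4 × 2, -1 × 4) = (8, -4)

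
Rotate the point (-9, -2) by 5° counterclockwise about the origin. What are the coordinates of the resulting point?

Rotation matrix for 5°: [[cos 5°, -sin 5°], [sin 5°, cos 5°]] ≈ [[0.996195, -0.087156], [0.087156, 0.996195]]
[[0.996195, -0.087156], [0.087156, 0.996195]] × [-9, -2]ᵀ ≈ [-8.7914, -2.7768]ᵀ
Result: (-8.7914, -2.7768)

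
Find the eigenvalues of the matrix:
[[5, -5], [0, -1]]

Characteristic equation: det(A - λI) = 0
λ² - (trace)λ + (det) = 0
trace = 5 + -1 = 4, det = (5)(-1) - (-5)(0) = -5
λ² - (4)λ + (-5) = 0
λ = (4 ± √((4)² - 4·(-5))) / 2 = (4 ± √36) / 2
Solving: λ = -1, 5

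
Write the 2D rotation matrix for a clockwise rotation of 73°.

Rotation matrix formula: [[cos θ, -sin θ], [sin θ, cos θ]]
A clockwise rotation by 73° is equivalent to a counterclockwise rotation by -73°.
For θ = -73°:
cos(-73°) = 0.2924
sin(-73°) = -0.9563
Result: [[0.2924, 0.9563], [-0.9563, 0.2924]]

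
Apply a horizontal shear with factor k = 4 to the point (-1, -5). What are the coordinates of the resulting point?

Shear matrix for horizontal shear with factor k = 4:
[[1, 4], [0, 1]]
Result: (-1, -5) → (-21, -5)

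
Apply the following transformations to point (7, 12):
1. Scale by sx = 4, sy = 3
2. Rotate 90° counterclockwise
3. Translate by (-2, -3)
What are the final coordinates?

Step 1: Scale → (28, 36)
Step 2: Rotate 90° → (-36, 28)
Step 3: Translate → (-38, 25)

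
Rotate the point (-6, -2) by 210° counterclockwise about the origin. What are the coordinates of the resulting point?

Rotation matrix for 210°: [[cos 210°, -sin 210°], [sin 210°, cos 210°]] ≈ [[-0.866025, 0.500000], [-0.500000, -0.866025]]
[[-0.866025, 0.500000], [-0.500000, -0.866025]] × [-6, -2]ᵀ ≈ [4.1962, 4.7321]ᵀ
Result: (4.1962, 4.7321)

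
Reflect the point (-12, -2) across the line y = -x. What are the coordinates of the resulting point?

Reflection across line y = -x: (-12, -2) → (2, 12)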